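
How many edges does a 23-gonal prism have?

69

A prism on an n-gon has two n-gon bases and n rectangular sides: V = 2·23 = 46, E = 3·23 = 69, F = 23 + 2 = 25.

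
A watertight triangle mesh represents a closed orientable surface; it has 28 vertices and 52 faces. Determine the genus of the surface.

0

Every face is a triangle, so 2E = 3·52 = 156, giving E = 78.
χ = V − E + F = 28 − 78 + 52 = 2.
For a closed orientable surface χ = 2 − 2g, so g = (2 − (2))/2 = 0.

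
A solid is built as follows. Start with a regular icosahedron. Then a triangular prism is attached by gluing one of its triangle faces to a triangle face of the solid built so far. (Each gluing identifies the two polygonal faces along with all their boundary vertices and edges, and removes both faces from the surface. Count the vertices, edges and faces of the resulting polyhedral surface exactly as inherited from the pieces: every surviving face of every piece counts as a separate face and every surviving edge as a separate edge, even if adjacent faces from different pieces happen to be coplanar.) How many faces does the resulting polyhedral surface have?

23

A regular icosahedron: V=12, E=30, F=20.
Attach a triangular prism (V=6, E=9, F=5) along a 3-gon: merge 3 vertices and 3 edges, delete both glued faces → V=15, E=36, F=23.
Check: V − E + F = 15 − 36 + 23 = 2.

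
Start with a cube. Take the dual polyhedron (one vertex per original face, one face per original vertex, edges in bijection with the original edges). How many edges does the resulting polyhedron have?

The base solid has V = 8, E = 12, F = 6.
The dual swaps V and F and preserves E: V′ = F = 6, E′ = E = 12, F′ = V = 8.

12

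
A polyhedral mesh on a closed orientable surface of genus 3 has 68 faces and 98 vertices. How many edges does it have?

For a closed orientable surface of genus 3, χ = 2 − 2·3 = -4.
E = V + F − (-4) = 98 + 68 − (-4) = 170.

170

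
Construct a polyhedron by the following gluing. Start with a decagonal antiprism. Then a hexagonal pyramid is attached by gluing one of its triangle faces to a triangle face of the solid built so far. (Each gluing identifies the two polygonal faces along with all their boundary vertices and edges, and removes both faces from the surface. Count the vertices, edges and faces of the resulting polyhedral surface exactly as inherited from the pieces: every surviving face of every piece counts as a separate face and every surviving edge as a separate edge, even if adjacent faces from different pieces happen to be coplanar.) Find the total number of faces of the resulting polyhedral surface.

27

A decagonal antiprism: V=20, E=40, F=22.
Attach a hexagonal pyramid (V=7, E=12, F=7) along a 3-gon: merge 3 vertices and 3 edges, delete both glued faces → V=24, E=49, F=27.
Check: V − E + F = 24 − 49 + 27 = 2.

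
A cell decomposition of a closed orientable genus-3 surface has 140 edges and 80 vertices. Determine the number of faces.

For a closed orientable surface of genus 3, χ = 2 − 2·3 = -4.
F = -4 − V + E = -4 − 80 + 140 = 56.

56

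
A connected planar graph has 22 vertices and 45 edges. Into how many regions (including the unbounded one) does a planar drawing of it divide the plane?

Euler's formula for a connected plane graph: V − E + F = 2, so F = 2 − 22 + 45 = 25.

25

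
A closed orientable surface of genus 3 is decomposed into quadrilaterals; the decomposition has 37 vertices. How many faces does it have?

41

χ = 2 − 2·3 = -4, and every face is a square so 4F = 2E.
V − E + F = -4 with E = 4F/2 gives 37 − (4/2 − 1)·F = -4, so F = 41 and E = 82.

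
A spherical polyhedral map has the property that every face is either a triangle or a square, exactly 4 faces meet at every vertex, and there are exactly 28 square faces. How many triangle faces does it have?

8

Let x be the number of triangles; then F = 28 + x.
Edge–face incidences: 2E = 4·28 + 3·x = 112 + 3x.
Every vertex has degree 4, so 4V = 2E.
Euler: V − E + F = 2 ⇒ (2E)/4 − E + (28 + x) = 2.
Multiply by 8: 2·(2E) − 4·(2E) + 8·(28 + x) = 16, i.e. 224 + 8x − 2·(112 + 3x) = 16.
Collecting terms: 2x = 16, so x = 8.
Then 2E = 112 + 3·8 = 136, so E = 68, V = 2E/4 = 34, F = 28 + 8 = 36.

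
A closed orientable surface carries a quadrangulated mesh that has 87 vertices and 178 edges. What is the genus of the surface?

Every face is a square and each edge borders two faces, so 4F = 2·178, giving F = 89.
χ = V − E + F = 87 − 178 + 89 = -2.
For a closed orientable surface χ = 2 − 2g, so g = (2 − (-2))/2 = 2.

2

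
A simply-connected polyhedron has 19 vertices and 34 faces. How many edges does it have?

Here V − E + F = 2.
E = V + F − (2) = 19 + 34 − (2) = 51.

51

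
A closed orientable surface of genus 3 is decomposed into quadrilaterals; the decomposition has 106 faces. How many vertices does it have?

102

χ = 2 − 2·3 = -4, and every face is a square so 4F = 2E.
E = 4·106/2 = 212. Then V = -4 + E − F = -4 + 212 − 106 = 102.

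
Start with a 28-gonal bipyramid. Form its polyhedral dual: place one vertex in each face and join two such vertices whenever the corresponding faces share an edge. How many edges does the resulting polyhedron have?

84

The base solid has V = 30, E = 84, F = 56.
The dual swaps V and F and preserves E: V′ = F = 56, E′ = E = 84, F′ = V = 30.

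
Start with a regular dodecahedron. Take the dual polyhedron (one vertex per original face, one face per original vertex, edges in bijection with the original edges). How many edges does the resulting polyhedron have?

30

The base solid has V = 20, E = 30, F = 12.
The dual swaps V and F and preserves E: V′ = F = 12, E′ = E = 30, F′ = V = 20.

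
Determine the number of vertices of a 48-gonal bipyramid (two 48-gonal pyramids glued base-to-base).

50

A bipyramid over an n-gon has 2n triangular faces and n + 2 vertices: V = 48 + 2 = 50, E = 3·48 = 144, F = 2·48 = 96.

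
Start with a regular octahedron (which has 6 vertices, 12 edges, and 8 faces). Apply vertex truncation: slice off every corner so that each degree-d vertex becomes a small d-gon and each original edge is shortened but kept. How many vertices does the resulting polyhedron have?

Truncation replaces each original edge-end by a new vertex, so V′ = 2E = 24.
Each original edge survives, and each old vertex of degree d contributes d new edges; summing degrees gives Σd = 2E, so E′ = E + 2E = 3E = 36.
Each original face survives and each original vertex becomes one new face: F′ = F + V = 14.

24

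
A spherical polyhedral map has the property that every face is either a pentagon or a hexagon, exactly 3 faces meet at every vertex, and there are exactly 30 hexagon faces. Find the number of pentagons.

12

Let x be the number of pentagons; then F = 30 + x.
Edge–face incidences: 2E = 6·30 + 5·x = 180 + 5x.
Every vertex has degree 3, so 3V = 2E.
Euler: V − E + F = 2 ⇒ (2E)/3 − E + (30 + x) = 2.
Multiply by 6: 2·(2E) − 3·(2E) + 6·(30 + x) = 12, i.e. 180 + 6x − (180 + 5x) = 12.
Collecting terms: x = 12.
Then 2E = 180 + 5·12 = 240, so E = 120, V = 2E/3 = 80, F = 30 + 12 = 42.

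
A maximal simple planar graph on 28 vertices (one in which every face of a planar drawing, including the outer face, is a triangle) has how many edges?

78

In a plane triangulation 3F = 2E and V − E + F = 2, so E = 3V − 6 = 3·28 − 6 = 78.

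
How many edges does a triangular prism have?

A prism on an n-gon has two n-gon bases and n rectangular sides: V = 2·3 = 6, E = 3·3 = 9, F = 3 + 2 = 5.

9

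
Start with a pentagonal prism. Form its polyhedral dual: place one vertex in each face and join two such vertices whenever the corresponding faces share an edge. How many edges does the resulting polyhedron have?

The base solid has V = 10, E = 15, F = 7.
The dual swaps V and F and preserves E: V′ = F = 7, E′ = E = 15, F′ = V = 10.

15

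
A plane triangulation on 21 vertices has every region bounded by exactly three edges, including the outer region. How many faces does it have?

In a plane triangulation 3F = 2E and V − E + F = 2, so F = 2V − 4 = 2·21 − 4 = 38.

38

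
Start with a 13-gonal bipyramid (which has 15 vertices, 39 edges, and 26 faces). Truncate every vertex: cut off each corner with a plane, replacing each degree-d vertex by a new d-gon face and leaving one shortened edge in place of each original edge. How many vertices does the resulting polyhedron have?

78

Truncation replaces each original edge-end by a new vertex, so V′ = 2E = 78.
Each original edge survives, and each old vertex of degree d contributes d new edges; summing degrees gives Σd = 2E, so E′ = E + 2E = 3E = 117.
Each original face survives and each original vertex becomes one new face: F′ = F + V = 41.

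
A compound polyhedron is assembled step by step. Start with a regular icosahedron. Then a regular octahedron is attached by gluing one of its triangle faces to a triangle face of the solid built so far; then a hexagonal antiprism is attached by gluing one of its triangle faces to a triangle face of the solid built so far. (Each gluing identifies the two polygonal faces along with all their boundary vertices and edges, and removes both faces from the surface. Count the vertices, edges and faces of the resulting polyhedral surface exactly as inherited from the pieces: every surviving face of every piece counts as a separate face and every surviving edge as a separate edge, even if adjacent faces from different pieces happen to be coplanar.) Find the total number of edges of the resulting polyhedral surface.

A regular icosahedron: V=12, E=30, F=20.
Attach a regular octahedron (V=6, E=12, F=8) along a 3-gon: merge 3 vertices and 3 edges, delete both glued faces → V=15, E=39, F=26.
Attach a hexagonal antiprism (V=12, E=24, F=14) along a 3-gon: merge 3 vertices and 3 edges, delete both glued faces → V=24, E=60, F=38.
Check: V − E + F = 24 − 60 + 38 = 2.

60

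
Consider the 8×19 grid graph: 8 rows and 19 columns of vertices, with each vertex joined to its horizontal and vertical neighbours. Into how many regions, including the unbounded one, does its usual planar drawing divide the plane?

The grid has V = 8·19 = 152 vertices and E = 8·18 + 19·7 = 277 edges.
F = 2 − V + E = 2 − 152 + 277 = 127.

127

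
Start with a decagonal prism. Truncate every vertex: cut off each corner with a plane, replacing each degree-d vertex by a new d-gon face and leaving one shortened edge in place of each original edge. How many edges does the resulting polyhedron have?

The base solid has V = 20, E = 30, F = 12.
Truncation replaces each original edge-end by a new vertex, so V′ = 2E = 60.
Each original edge survives, and each old vertex of degree d contributes d new edges; summing degrees gives Σd = 2E, so E′ = E + 2E = 3E = 90.
Each original face survives and each original vertex becomes one new face: F′ = F + V = 32.

90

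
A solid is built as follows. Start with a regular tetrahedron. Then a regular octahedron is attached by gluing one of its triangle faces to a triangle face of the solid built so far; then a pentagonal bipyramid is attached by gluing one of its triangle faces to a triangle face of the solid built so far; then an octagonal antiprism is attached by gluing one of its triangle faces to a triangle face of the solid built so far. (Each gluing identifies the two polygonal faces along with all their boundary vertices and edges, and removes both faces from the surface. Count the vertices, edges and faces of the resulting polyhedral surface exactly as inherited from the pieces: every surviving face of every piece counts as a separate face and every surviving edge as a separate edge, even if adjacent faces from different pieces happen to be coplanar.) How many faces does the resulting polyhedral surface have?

A regular tetrahedron: V=4, E=6, F=4.
Attach a regular octahedron (V=6, E=12, F=8) along a 3-gon: merge 3 vertices and 3 edges, delete both glued faces → V=7, E=15, F=10.
Attach a pentagonal bipyramid (V=7, E=15, F=10) along a 3-gon: merge 3 vertices and 3 edges, delete both glued faces → V=11, E=27, F=18.
Attach an octagonal antiprism (V=16, E=32, F=18) along a 3-gon: merge 3 vertices and 3 edges, delete both glued faces → V=24, E=56, F=34.
Check: V − E + F = 24 − 56 + 34 = 2.

34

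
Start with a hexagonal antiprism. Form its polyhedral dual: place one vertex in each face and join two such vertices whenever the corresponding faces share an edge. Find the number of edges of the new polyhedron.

The base solid has V = 12, E = 24, F = 14.
The dual swaps V and F and preserves E: V′ = F = 14, E′ = E = 24, F′ = V = 12.

24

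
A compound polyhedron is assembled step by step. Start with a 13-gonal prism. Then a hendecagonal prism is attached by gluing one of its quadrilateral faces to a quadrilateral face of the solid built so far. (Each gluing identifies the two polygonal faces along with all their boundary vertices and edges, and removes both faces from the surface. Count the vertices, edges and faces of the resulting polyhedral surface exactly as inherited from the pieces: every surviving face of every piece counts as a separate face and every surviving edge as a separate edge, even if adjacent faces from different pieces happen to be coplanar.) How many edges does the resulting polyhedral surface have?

68

A 13-gonal prism: V=26, E=39, F=15.
Attach a hendecagonal prism (V=22, E=33, F=13) along a 4-gon: merge 4 vertices and 4 edges, delete both glued faces → V=44, E=68, F=26.
Check: V − E + F = 44 − 68 + 26 = 2.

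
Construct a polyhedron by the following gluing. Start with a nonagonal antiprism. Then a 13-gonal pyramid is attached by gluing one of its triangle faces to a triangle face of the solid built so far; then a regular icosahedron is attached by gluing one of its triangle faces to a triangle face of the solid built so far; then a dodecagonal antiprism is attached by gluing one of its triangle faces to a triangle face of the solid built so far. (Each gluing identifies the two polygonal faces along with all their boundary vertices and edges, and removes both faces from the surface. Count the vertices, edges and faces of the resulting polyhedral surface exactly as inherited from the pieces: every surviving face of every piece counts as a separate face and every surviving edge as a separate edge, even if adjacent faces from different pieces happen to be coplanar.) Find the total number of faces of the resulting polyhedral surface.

74

A nonagonal antiprism: V=18, E=36, F=20.
Attach a 13-gonal pyramid (V=14, E=26, F=14) along a 3-gon: merge 3 vertices and 3 edges, delete both glued faces → V=29, E=59, F=32.
Attach a regular icosahedron (V=12, E=30, F=20) along a 3-gon: merge 3 vertices and 3 edges, delete both glued faces → V=38, E=86, F=50.
Attach a dodecagonal antiprism (V=24, E=48, F=26) along a 3-gon: merge 3 vertices and 3 edges, delete both glued faces → V=59, E=131, F=74.
Check: V − E + F = 59 − 131 + 74 = 2.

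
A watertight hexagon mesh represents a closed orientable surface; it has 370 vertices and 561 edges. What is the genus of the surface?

Every face is a hexagon and each edge borders two faces, so 6F = 2·561, giving F = 187.
χ = V − E + F = 370 − 561 + 187 = -4.
For a closed orientable surface χ = 2 − 2g, so g = (2 − (-4))/2 = 3.

3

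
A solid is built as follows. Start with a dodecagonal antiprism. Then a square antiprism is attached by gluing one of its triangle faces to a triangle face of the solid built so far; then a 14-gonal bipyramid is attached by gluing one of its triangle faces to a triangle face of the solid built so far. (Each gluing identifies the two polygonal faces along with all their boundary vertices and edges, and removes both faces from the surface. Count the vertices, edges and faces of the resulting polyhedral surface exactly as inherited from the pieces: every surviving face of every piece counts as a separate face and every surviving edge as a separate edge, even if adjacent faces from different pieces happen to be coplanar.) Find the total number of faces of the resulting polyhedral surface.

A dodecagonal antiprism: V=24, E=48, F=26.
Attach a square antiprism (V=8, E=16, F=10) along a 3-gon: merge 3 vertices and 3 edges, delete both glued faces → V=29, E=61, F=34.
Attach a 14-gonal bipyramid (V=16, E=42, F=28) along a 3-gon: merge 3 vertices and 3 edges, delete both glued faces → V=42, E=100, F=60.
Check: V − E + F = 42 − 100 + 60 = 2.

60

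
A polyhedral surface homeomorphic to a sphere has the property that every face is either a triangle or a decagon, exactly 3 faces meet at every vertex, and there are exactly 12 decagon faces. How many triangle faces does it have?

20

Let x be the number of triangles; then F = 12 + x.
Edge–face incidences: 2E = 10·12 + 3·x = 120 + 3x.
Every vertex has degree 3, so 3V = 2E.
Euler: V − E + F = 2 ⇒ (2E)/3 − E + (12 + x) = 2.
Multiply by 6: 2·(2E) − 3·(2E) + 6·(12 + x) = 12, i.e. 72 + 6x − (120 + 3x) = 12.
Collecting terms: 3x − 48 = 12, so 3x = 60, so x = 20.
Then 2E = 120 + 3·20 = 180, so E = 90, V = 2E/3 = 60, F = 12 + 20 = 32.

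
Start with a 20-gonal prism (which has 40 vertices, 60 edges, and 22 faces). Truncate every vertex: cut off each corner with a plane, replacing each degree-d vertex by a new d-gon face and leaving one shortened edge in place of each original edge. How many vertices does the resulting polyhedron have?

Truncation replaces each original edge-end by a new vertex, so V′ = 2E = 120.
Each original edge survives, and each old vertex of degree d contributes d new edges; summing degrees gives Σd = 2E, so E′ = E + 2E = 3E = 180.
Each original face survives and each original vertex becomes one new face: F′ = F + V = 62.

120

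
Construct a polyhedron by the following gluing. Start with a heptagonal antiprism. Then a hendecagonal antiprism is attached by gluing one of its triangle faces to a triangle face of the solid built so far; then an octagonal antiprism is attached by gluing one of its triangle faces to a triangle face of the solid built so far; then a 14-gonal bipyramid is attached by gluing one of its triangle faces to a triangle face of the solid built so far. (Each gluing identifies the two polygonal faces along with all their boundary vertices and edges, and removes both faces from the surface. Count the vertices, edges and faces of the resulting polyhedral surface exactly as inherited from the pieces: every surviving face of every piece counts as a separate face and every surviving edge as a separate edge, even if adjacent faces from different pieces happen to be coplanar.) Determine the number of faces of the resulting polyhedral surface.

80

A heptagonal antiprism: V=14, E=28, F=16.
Attach a hendecagonal antiprism (V=22, E=44, F=24) along a 3-gon: merge 3 vertices and 3 edges, delete both glued faces → V=33, E=69, F=38.
Attach an octagonal antiprism (V=16, E=32, F=18) along a 3-gon: merge 3 vertices and 3 edges, delete both glued faces → V=46, E=98, F=54.
Attach a 14-gonal bipyramid (V=16, E=42, F=28) along a 3-gon: merge 3 vertices and 3 edges, delete both glued faces → V=59, E=137, F=80.
Check: V − E + F = 59 − 137 + 80 = 2.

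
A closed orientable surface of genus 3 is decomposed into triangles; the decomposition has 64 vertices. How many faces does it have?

136

χ = 2 − 2·3 = -4, and every face is a triangle so 3F = 2E.
V − E + F = -4 with E = 3F/2 gives 64 − (3/2 − 1)·F = -4, so F = 136 and E = 204.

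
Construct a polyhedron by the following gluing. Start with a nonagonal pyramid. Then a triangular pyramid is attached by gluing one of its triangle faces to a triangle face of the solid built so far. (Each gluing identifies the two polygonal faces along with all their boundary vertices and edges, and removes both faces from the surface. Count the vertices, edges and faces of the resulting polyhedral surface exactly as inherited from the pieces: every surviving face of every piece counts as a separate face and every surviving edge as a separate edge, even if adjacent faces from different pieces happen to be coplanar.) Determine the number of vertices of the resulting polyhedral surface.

11

A nonagonal pyramid: V=10, E=18, F=10.
Attach a triangular pyramid (V=4, E=6, F=4) along a 3-gon: merge 3 vertices and 3 edges, delete both glued faces → V=11, E=21, F=12.
Check: V − E + F = 11 − 21 + 12 = 2.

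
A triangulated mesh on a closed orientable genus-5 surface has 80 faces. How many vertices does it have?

32

χ = 2 − 2·5 = -8, and every face is a triangle so 3F = 2E.
E = 3·80/2 = 120. Then V = -8 + E − F = -8 + 120 − 80 = 32.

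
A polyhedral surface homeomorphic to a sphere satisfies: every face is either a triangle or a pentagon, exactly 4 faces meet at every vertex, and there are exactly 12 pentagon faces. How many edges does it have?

60

Let x be the number of triangles; then F = 12 + x.
Edge–face incidences: 2E = 5·12 + 3·x = 60 + 3x.
Every vertex has degree 4, so 4V = 2E.
Euler: V − E + F = 2 ⇒ (2E)/4 − E + (12 + x) = 2.
Multiply by 8: 2·(2E) − 4·(2E) + 8·(12 + x) = 16, i.e. 96 + 8x − 2·(60 + 3x) = 16.
Collecting terms: 2x − 24 = 16, so 2x = 40, so x = 20.
Then 2E = 60 + 3·20 = 120, so E = 60, V = 2E/4 = 30, F = 12 + 20 = 32.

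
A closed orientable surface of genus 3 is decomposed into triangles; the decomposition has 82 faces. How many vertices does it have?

37

χ = 2 − 2·3 = -4, and every face is a triangle so 3F = 2E.
E = 3·82/2 = 123. Then V = -4 + E − F = -4 + 123 − 82 = 37.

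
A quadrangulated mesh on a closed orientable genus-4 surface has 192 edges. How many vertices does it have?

χ = 2 − 2·4 = -6, and every face is a square so 4F = 2E.
F = 2E/4 = 96. Then V = -6 + E − F = -6 + 192 − 96 = 90.

90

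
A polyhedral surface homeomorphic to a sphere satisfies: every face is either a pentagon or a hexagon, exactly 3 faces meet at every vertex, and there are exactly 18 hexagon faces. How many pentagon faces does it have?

12

Let x be the number of pentagons; then F = 18 + x.
Edge–face incidences: 2E = 6·18 + 5·x = 108 + 5x.
Every vertex has degree 3, so 3V = 2E.
Euler: V − E + F = 2 ⇒ (2E)/3 − E + (18 + x) = 2.
Multiply by 6: 2·(2E) − 3·(2E) + 6·(18 + x) = 12, i.e. 108 + 6x − (108 + 5x) = 12.
Collecting terms: x = 12.
Then 2E = 108 + 5·12 = 168, so E = 84, V = 2E/3 = 56, F = 18 + 12 = 30.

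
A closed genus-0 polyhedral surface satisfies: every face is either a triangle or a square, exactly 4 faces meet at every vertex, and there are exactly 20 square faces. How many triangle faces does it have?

8

Let x be the number of triangles; then F = 20 + x.
Edge–face incidences: 2E = 4·20 + 3·x = 80 + 3x.
Every vertex has degree 4, so 4V = 2E.
Euler: V − E + F = 2 ⇒ (2E)/4 − E + (20 + x) = 2.
Multiply by 8: 2·(2E) − 4·(2E) + 8·(20 + x) = 16, i.e. 160 + 8x − 2·(80 + 3x) = 16.
Collecting terms: 2x = 16, so x = 8.
Then 2E = 80 + 3·8 = 104, so E = 52, V = 2E/4 = 26, F = 20 + 8 = 28.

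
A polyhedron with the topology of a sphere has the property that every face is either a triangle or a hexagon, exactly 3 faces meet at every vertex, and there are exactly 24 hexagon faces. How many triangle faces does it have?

4

Let x be the number of triangles; then F = 24 + x.
Edge–face incidences: 2E = 6·24 + 3·x = 144 + 3x.
Every vertex has degree 3, so 3V = 2E.
Euler: V − E + F = 2 ⇒ (2E)/3 − E + (24 + x) = 2.
Multiply by 6: 2·(2E) − 3·(2E) + 6·(24 + x) = 12, i.e. 144 + 6x − (144 + 3x) = 12.
Collecting terms: 3x = 12, so x = 4.
Then 2E = 144 + 3·4 = 156, so E = 78, V = 2E/3 = 52, F = 24 + 4 = 28.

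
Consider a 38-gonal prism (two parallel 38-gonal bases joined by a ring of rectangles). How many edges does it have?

114

A prism on an n-gon has two n-gon bases and n rectangular sides: V = 2·38 = 76, E = 3·38 = 114, F = 38 + 2 = 40.
Check: V − E + F = 76 − 114 + 40 = 2.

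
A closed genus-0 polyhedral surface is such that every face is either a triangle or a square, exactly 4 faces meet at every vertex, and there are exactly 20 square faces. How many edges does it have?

52

Let x be the number of triangles; then F = 20 + x.
Edge–face incidences: 2E = 4·20 + 3·x = 80 + 3x.
Every vertex has degree 4, so 4V = 2E.
Euler: V − E + F = 2 ⇒ (2E)/4 − E + (20 + x) = 2.
Multiply by 8: 2·(2E) − 4·(2E) + 8·(20 + x) = 16, i.e. 160 + 8x − 2·(80 + 3x) = 16.
Collecting terms: 2x = 16, so x = 8.
Then 2E = 80 + 3·8 = 104, so E = 52, V = 2E/4 = 26, F = 20 + 8 = 28.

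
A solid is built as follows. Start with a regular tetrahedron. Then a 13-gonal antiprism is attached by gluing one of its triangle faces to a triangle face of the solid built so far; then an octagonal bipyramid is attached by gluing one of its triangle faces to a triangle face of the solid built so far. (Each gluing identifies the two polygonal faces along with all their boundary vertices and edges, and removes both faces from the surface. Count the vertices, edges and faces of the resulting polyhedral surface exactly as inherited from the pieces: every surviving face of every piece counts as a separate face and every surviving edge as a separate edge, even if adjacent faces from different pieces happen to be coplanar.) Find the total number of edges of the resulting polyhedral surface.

A regular tetrahedron: V=4, E=6, F=4.
Attach a 13-gonal antiprism (V=26, E=52, F=28) along a 3-gon: merge 3 vertices and 3 edges, delete both glued faces → V=27, E=55, F=30.
Attach an octagonal bipyramid (V=10, E=24, F=16) along a 3-gon: merge 3 vertices and 3 edges, delete both glued faces → V=34, E=76, F=44.
Check: V − E + F = 34 − 76 + 44 = 2.

76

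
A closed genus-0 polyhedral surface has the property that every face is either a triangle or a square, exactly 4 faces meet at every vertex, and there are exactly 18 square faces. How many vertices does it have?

Let x be the number of triangles; then F = 18 + x.
Edge–face incidences: 2E = 4·18 + 3·x = 72 + 3x.
Every vertex has degree 4, so 4V = 2E.
Euler: V − E + F = 2 ⇒ (2E)/4 − E + (18 + x) = 2.
Multiply by 8: 2·(2E) − 4·(2E) + 8·(18 + x) = 16, i.e. 144 + 8x − 2·(72 + 3x) = 16.
Collecting terms: 2x = 16, so x = 8.
Then 2E = 72 + 3·8 = 96, so E = 48, V = 2E/4 = 24, F = 18 + 8 = 26.

24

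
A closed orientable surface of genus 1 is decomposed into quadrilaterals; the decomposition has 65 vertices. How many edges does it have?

χ = 2 − 2·1 = 0, and every face is a square so 4F = 2E.
V − E + F = 0 with E = 4F/2 gives 65 − (4/2 − 1)·F = 0, so F = 65 and E = 130.

130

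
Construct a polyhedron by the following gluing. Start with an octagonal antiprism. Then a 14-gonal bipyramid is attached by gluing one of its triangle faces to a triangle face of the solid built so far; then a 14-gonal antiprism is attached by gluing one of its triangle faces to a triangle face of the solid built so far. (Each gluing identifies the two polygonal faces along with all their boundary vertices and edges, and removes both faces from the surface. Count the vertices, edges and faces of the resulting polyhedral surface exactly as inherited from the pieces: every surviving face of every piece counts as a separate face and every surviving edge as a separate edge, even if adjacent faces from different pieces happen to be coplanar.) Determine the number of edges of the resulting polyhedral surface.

An octagonal antiprism: V=16, E=32, F=18.
Attach a 14-gonal bipyramid (V=16, E=42, F=28) along a 3-gon: merge 3 vertices and 3 edges, delete both glued faces → V=29, E=71, F=44.
Attach a 14-gonal antiprism (V=28, E=56, F=30) along a 3-gon: merge 3 vertices and 3 edges, delete both glued faces → V=54, E=124, F=72.
Check: V − E + F = 54 − 124 + 72 = 2.

124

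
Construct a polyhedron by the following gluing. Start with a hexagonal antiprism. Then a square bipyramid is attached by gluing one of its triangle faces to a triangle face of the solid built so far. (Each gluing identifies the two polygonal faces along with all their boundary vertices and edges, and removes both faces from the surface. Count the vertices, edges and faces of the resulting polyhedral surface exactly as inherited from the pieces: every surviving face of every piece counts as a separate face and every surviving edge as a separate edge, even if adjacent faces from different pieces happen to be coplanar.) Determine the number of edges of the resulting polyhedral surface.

33

A hexagonal antiprism: V=12, E=24, F=14.
Attach a square bipyramid (V=6, E=12, F=8) along a 3-gon: merge 3 vertices and 3 edges, delete both glued faces → V=15, E=33, F=20.
Check: V − E + F = 15 − 33 + 20 = 2.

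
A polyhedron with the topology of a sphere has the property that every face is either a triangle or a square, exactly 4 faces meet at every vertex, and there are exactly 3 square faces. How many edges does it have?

Let x be the number of triangles; then F = 3 + x.
Edge–face incidences: 2E = 4·3 + 3·x = 12 + 3x.
Every vertex has degree 4, so 4V = 2E.
Euler: V − E + F = 2 ⇒ (2E)/4 − E + (3 + x) = 2.
Multiply by 8: 2·(2E) − 4·(2E) + 8·(3 + x) = 16, i.e. 24 + 8x − 2·(12 + 3x) = 16.
Collecting terms: 2x = 16, so x = 8.
Then 2E = 12 + 3·8 = 36, so E = 18, V = 2E/4 = 9, F = 3 + 8 = 11.

18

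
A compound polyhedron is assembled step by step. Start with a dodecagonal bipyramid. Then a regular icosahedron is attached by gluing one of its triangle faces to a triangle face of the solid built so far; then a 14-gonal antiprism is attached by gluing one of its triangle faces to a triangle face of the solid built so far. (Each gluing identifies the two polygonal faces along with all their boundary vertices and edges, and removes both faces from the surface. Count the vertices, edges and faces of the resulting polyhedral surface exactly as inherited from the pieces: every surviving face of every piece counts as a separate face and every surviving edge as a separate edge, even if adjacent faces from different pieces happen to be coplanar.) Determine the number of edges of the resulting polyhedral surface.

A dodecagonal bipyramid: V=14, E=36, F=24.
Attach a regular icosahedron (V=12, E=30, F=20) along a 3-gon: merge 3 vertices and 3 edges, delete both glued faces → V=23, E=63, F=42.
Attach a 14-gonal antiprism (V=28, E=56, F=30) along a 3-gon: merge 3 vertices and 3 edges, delete both glued faces → V=48, E=116, F=70.
Check: V − E + F = 48 − 116 + 70 = 2.

116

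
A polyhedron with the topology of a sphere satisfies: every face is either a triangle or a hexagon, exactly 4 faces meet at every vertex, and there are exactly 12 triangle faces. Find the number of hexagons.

Let x be the number of hexagons; then F = 12 + x.
Edge–face incidences: 2E = 3·12 + 6·x = 36 + 6x.
Every vertex has degree 4, so 4V = 2E.
Euler: V − E + F = 2 ⇒ (2E)/4 − E + (12 + x) = 2.
Multiply by 8: 2·(2E) − 4·(2E) + 8·(12 + x) = 16, i.e. 96 + 8x − 2·(36 + 6x) = 16.
Collecting terms: −4x + 24 = 16, so −4x = −8, so x = 2.
Then 2E = 36 + 6·2 = 48, so E = 24, V = 2E/4 = 12, F = 12 + 2 = 14.

2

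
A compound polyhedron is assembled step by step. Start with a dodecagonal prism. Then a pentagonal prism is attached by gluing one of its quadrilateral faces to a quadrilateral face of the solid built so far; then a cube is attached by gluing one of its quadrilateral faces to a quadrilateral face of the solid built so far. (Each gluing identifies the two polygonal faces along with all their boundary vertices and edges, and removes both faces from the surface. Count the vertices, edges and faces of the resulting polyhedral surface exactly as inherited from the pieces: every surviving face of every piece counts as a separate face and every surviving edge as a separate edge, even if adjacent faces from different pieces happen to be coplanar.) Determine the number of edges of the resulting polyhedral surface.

55

A dodecagonal prism: V=24, E=36, F=14.
Attach a pentagonal prism (V=10, E=15, F=7) along a 4-gon: merge 4 vertices and 4 edges, delete both glued faces → V=30, E=47, F=19.
Attach a cube (V=8, E=12, F=6) along a 4-gon: merge 4 vertices and 4 edges, delete both glued faces → V=34, E=55, F=23.
Check: V − E + F = 34 − 55 + 23 = 2.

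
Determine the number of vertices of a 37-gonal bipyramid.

A bipyramid over an n-gon has 2n triangular faces and n + 2 vertices: V = 37 + 2 = 39, E = 3·37 = 111, F = 2·37 = 74.

39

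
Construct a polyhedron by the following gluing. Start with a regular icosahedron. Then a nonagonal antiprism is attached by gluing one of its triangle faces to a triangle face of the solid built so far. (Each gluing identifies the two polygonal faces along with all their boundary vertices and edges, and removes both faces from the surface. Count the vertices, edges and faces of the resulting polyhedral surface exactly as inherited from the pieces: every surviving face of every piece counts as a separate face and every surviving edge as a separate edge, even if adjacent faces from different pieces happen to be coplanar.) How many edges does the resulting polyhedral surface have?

63

A regular icosahedron: V=12, E=30, F=20.
Attach a nonagonal antiprism (V=18, E=36, F=20) along a 3-gon: merge 3 vertices and 3 edges, delete both glued faces → V=27, E=63, F=38.
Check: V − E + F = 27 − 63 + 38 = 2.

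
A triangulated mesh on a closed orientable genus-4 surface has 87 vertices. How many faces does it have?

186

χ = 2 − 2·4 = -6, and every face is a triangle so 3F = 2E.
V − E + F = -6 with E = 3F/2 gives 87 − (3/2 − 1)·F = -6, so F = 186 and E = 279.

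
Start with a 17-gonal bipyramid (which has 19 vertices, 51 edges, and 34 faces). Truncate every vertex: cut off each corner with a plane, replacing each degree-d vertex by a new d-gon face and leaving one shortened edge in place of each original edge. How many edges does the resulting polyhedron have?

153

Truncation replaces each original edge-end by a new vertex, so V′ = 2E = 102.
Each original edge survives, and each old vertex of degree d contributes d new edges; summing degrees gives Σd = 2E, so E′ = E + 2E = 3E = 153.
Each original face survives and each original vertex becomes one new face: F′ = F + V = 53.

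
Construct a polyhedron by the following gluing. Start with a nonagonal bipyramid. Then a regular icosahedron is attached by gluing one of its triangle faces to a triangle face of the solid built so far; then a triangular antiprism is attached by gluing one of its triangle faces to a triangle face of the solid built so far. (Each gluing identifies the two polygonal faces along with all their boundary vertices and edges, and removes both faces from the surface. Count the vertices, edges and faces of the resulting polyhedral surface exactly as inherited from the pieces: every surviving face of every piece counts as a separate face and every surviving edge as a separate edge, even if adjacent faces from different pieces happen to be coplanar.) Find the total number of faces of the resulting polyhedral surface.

42

A nonagonal bipyramid: V=11, E=27, F=18.
Attach a regular icosahedron (V=12, E=30, F=20) along a 3-gon: merge 3 vertices and 3 edges, delete both glued faces → V=20, E=54, F=36.
Attach a triangular antiprism (V=6, E=12, F=8) along a 3-gon: merge 3 vertices and 3 edges, delete both glued faces → V=23, E=63, F=42.
Check: V − E + F = 23 − 63 + 42 = 2.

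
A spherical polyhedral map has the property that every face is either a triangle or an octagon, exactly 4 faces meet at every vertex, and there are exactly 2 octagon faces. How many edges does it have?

32

Let x be the number of triangles; then F = 2 + x.
Edge–face incidences: 2E = 8·2 + 3·x = 16 + 3x.
Every vertex has degree 4, so 4V = 2E.
Euler: V − E + F = 2 ⇒ (2E)/4 − E + (2 + x) = 2.
Multiply by 8: 2·(2E) − 4·(2E) + 8·(2 + x) = 16, i.e. 16 + 8x − 2·(16 + 3x) = 16.
Collecting terms: 2x − 16 = 16, so 2x = 32, so x = 16.
Then 2E = 16 + 3·16 = 64, so E = 32, V = 2E/4 = 16, F = 2 + 16 = 18.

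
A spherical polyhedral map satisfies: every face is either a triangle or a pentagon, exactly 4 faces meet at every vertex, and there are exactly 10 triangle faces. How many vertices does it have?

10

Let x be the number of pentagons; then F = 10 + x.
Edge–face incidences: 2E = 3·10 + 5·x = 30 + 5x.
Every vertex has degree 4, so 4V = 2E.
Euler: V − E + F = 2 ⇒ (2E)/4 − E + (10 + x) = 2.
Multiply by 8: 2·(2E) − 4·(2E) + 8·(10 + x) = 16, i.e. 80 + 8x − 2·(30 + 5x) = 16.
Collecting terms: −2x + 20 = 16, so −2x = −4, so x = 2.
Then 2E = 30 + 5·2 = 40, so E = 20, V = 2E/4 = 10, F = 10 + 2 = 12.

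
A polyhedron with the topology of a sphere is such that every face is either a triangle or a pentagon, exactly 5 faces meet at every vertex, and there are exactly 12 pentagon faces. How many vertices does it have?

60

Let x be the number of triangles; then F = 12 + x.
Edge–face incidences: 2E = 5·12 + 3·x = 60 + 3x.
Every vertex has degree 5, so 5V = 2E.
Euler: V − E + F = 2 ⇒ (2E)/5 − E + (12 + x) = 2.
Multiply by 10: 2·(2E) − 5·(2E) + 10·(12 + x) = 20, i.e. 120 + 10x − 3·(60 + 3x) = 20.
Collecting terms: x − 60 = 20, so x = 80.
Then 2E = 60 + 3·80 = 300, so E = 150, V = 2E/5 = 60, F = 12 + 80 = 92.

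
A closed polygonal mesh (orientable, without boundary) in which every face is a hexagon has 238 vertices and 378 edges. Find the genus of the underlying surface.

Every face is a hexagon and each edge borders two faces, so 6F = 2·378, giving F = 126.
χ = V − E + F = 238 − 378 + 126 = -14.
For a closed orientable surface χ = 2 − 2g, so g = (2 − (-14))/2 = 8.

8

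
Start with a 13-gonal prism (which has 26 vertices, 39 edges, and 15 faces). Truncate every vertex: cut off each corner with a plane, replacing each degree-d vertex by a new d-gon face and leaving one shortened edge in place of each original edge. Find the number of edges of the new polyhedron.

Truncation replaces each original edge-end by a new vertex, so V′ = 2E = 78.
Each original edge survives, and each old vertex of degree d contributes d new edges; summing degrees gives Σd = 2E, so E′ = E + 2E = 3E = 117.
Each original face survives and each original vertex becomes one new face: F′ = F + V = 41.

117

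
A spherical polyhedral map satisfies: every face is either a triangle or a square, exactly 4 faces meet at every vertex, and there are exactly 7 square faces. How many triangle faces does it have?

Let x be the number of triangles; then F = 7 + x.
Edge–face incidences: 2E = 4·7 + 3·x = 28 + 3x.
Every vertex has degree 4, so 4V = 2E.
Euler: V − E + F = 2 ⇒ (2E)/4 − E + (7 + x) = 2.
Multiply by 8: 2·(2E) − 4·(2E) + 8·(7 + x) = 16, i.e. 56 + 8x − 2·(28 + 3x) = 16.
Collecting terms: 2x = 16, so x = 8.
Then 2E = 28 + 3·8 = 52, so E = 26, V = 2E/4 = 13, F = 7 + 8 = 15.

8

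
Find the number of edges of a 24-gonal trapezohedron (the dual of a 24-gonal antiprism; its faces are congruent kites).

The n-trapezohedron (dual of the n-antiprism) has V = 2·24 + 2 = 50, E = 4·24 = 96, F = 2·24 = 48.

96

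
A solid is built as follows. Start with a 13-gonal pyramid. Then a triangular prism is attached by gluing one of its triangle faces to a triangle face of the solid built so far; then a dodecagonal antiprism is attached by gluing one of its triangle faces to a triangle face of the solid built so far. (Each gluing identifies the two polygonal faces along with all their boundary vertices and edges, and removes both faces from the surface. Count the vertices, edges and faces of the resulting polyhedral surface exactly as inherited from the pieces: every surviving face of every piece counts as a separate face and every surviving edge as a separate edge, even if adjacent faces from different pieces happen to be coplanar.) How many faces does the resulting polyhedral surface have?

A 13-gonal pyramid: V=14, E=26, F=14.
Attach a triangular prism (V=6, E=9, F=5) along a 3-gon: merge 3 vertices and 3 edges, delete both glued faces → V=17, E=32, F=17.
Attach a dodecagonal antiprism (V=24, E=48, F=26) along a 3-gon: merge 3 vertices and 3 edges, delete both glued faces → V=38, E=77, F=41.
Check: V − E + F = 38 − 77 + 41 = 2.

41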